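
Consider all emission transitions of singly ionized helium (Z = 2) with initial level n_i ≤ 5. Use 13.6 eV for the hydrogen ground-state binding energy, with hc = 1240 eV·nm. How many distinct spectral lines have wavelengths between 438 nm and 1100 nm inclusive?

2

Enumerate all n_i → n_f pairs with 1 ≤ n_f < n_i ≤ 5 and compute λ = 1240 / [13.6·4·(1/n_f² − 1/n_i²)].
Lines falling in [438, 1100] nm: 4→3 (468.9 nm), 5→4 (1013 nm).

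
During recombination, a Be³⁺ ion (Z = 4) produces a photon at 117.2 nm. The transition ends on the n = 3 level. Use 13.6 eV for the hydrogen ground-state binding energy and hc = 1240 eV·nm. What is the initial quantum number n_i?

The photon energy is ΔE = hc/λ = 1240 / 117.2 = 10.58 eV.
With Z = 4, ΔE = 217.6 × (1/n_f² − 1/n_i²), so 1/n_f² − 1/n_i² = 0.04862.
With n_f = 3: 1/n_i² = 1/9 − 0.04862 = 0.06249, so n_i ≈ 4.00.

n_i = 4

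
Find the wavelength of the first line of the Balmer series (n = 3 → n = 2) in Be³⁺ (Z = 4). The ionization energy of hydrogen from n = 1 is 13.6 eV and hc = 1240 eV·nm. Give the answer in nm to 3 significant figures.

41.0 nm

The Balmer series terminates on n_f = 2; the first line has n_i = 2+1 = 3.
ΔE = 217.6 × (1/2² − 1/3²) = 30.22 eV.
λ = 1240 / 30.22 = 41.0 nm.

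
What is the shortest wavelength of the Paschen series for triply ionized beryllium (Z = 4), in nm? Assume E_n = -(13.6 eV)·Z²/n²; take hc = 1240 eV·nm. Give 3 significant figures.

The Paschen series has lower level n_f = 3; the series limit corresponds to n_i → ∞.
ΔE_max = 13.6 × 16 / 3² = 24.18 eV.
λ_min = 1240 / 24.18 = 51.3 nm.

51.3 nm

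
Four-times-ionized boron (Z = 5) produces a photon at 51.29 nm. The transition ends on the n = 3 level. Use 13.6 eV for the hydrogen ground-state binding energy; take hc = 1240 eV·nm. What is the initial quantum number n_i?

The photon energy is ΔE = hc/λ = 1240 / 51.29 = 24.18 eV.
With Z = 5, ΔE = 340.0 × (1/n_f² − 1/n_i²), so 1/n_f² − 1/n_i² = 0.07111.
With n_f = 3: 1/n_i² = 1/9 − 0.07111 = 0.04000, so n_i ≈ 5.00.

n_i = 5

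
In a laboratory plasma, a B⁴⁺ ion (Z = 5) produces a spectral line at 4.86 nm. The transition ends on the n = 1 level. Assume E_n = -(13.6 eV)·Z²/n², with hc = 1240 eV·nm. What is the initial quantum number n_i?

n_i = 2

The photon energy is ΔE = hc/λ = 1240 / 4.86 = 255.1 eV.
With Z = 5, ΔE = 340.0 × (1/n_f² − 1/n_i²), so 1/n_f² − 1/n_i² = 0.7504.
With n_f = 1: 1/n_i² = 1/1 − 0.7504 = 0.2496, so n_i ≈ 2.00.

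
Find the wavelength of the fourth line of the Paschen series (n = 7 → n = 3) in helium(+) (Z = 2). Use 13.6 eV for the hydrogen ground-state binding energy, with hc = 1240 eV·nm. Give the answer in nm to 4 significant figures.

The Paschen series terminates on n_f = 3; the fourth line has n_i = 3+4 = 7.
ΔE = 54.40 × (1/3² − 1/7²) = 4.934 eV.
λ = 1240 / 4.934 = 251.3 nm.

251.3 nm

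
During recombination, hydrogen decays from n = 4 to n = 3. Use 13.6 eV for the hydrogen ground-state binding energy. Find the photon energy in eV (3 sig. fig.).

0.661 eV

E_4 = −13.60/16 = −0.8500 eV and E_3 = −13.60/9 = −1.511 eV.
The photon energy is |E_4 − E_3| = 0.661 eV.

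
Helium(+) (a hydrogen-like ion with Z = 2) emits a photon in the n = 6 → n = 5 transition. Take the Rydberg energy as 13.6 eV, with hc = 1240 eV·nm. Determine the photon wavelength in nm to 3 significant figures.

1860 nm

For Z = 2 the level energies scale as Z², so the effective Rydberg energy is 13.6 × 4 = 54.40 eV.
ΔE = 54.40 × (1/5² − 1/6²) = 54.40 × 0.01222 = 0.6649 eV.
λ = hc/ΔE = 1240 / 0.6649 = 1860 nm.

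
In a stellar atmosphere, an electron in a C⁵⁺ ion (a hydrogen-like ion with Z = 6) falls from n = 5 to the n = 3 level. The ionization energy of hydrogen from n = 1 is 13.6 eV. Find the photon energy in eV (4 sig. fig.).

The Bohr energies scale as Z², so for Z = 6: E_n = −489.6/n² eV.
E_5 = −489.6/25 = −19.58 eV and E_3 = −489.6/9 = −54.40 eV.
The photon energy is |E_5 − E_3| = 34.82 eV.

34.82 eV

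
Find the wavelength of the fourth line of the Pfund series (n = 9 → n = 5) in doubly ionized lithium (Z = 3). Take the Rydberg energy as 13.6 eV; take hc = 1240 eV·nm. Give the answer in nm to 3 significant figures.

366 nm

The Pfund series terminates on n_f = 5; the fourth line has n_i = 5+4 = 9.
ΔE = 122.4 × (1/5² − 1/9²) = 3.385 eV.
λ = 1240 / 3.385 = 366 nm.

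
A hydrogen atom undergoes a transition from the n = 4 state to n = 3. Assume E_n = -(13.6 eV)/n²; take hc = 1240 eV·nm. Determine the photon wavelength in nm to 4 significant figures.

ΔE = 13.60 × (1/3² − 1/4²) = 13.60 × 0.04861 = 0.6611 eV.
λ = hc/ΔE = 1240 / 0.6611 = 1876 nm.

1876 nm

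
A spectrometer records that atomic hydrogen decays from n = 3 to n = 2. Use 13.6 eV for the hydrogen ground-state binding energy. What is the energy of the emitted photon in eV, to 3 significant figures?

E_3 = −13.60/9 = −1.511 eV and E_2 = −13.60/4 = −3.400 eV.
The photon energy is |E_3 − E_2| = 1.89 eV.

1.89 eV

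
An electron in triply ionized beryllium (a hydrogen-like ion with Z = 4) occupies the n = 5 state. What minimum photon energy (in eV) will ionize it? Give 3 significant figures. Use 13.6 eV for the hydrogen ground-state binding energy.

E_n = −13.6 Z²/n² = −217.6/n² eV for Z = 4.
E_5 = −217.6/25 = −8.70 eV, so ionization (to E = 0) requires 8.70 eV.

8.70 eV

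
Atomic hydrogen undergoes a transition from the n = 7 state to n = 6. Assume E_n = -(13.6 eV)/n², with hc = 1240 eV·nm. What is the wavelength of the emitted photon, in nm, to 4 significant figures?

ΔE = 13.60 × (1/6² − 1/7²) = 13.60 × 0.007370 = 0.1002 eV.
λ = hc/ΔE = 1240 / 0.1002 = 12370 nm.

12370 nm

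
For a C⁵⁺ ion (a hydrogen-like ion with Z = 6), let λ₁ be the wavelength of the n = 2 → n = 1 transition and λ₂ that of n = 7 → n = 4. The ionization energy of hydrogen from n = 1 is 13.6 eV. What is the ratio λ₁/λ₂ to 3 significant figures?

0.0561

λ ∝ 1/ΔE ∝ 1/(1/n_f² − 1/n_i²), and the Z² and hc factors cancel in the ratio.
λ₁/λ₂ = (1/4² − 1/7²)/(1/1² − 1/2²) = 0.04209/0.7500 = 0.0561.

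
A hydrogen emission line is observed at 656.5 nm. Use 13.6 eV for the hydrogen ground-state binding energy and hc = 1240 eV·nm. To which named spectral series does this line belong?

Balmer

ΔE = 1240/656.5 = 1.889 eV.
This matches 13.6 × (1/2² − 1/3²), so n_f = 2: the Balmer series.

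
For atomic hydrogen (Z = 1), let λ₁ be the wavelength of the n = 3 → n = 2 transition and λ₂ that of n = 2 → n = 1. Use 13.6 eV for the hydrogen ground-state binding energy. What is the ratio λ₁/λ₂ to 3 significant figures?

5.40

λ ∝ 1/ΔE ∝ 1/(1/n_f² − 1/n_i²), and the Z² and hc factors cancel in the ratio.
λ₁/λ₂ = (1/1² − 1/2²)/(1/2² − 1/3²) = 0.7500/0.1389 = 5.40.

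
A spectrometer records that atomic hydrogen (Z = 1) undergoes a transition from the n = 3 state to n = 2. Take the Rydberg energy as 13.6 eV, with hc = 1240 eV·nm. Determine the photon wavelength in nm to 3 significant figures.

ΔE = 13.60 × (1/2² − 1/3²) = 13.60 × 0.1389 = 1.889 eV.
λ = hc/ΔE = 1240 / 1.889 = 656 nm.
This line belongs to the Balmer series.

656 nm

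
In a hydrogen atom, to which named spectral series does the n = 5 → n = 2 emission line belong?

The series is set by the lower level: n_f = 2 is the Balmer series.

Balmer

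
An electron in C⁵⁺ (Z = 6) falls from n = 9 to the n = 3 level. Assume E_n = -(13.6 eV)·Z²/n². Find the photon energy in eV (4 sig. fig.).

The Bohr energies scale as Z², so for Z = 6: E_n = −489.6/n² eV.
E_9 = −489.6/81 = −6.044 eV and E_3 = −489.6/9 = −54.40 eV.
The photon energy is |E_9 − E_3| = 48.36 eV.

48.36 eV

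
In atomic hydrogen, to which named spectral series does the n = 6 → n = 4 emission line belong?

Brackett

The series is set by the lower level: n_f = 4 is the Brackett series.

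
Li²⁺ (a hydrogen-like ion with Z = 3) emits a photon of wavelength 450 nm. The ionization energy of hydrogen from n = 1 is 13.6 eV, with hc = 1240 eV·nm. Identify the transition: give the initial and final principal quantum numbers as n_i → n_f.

n_i = 5, n_f = 4

The photon energy is ΔE = hc/λ = 1240 / 450 = 2.756 eV.
With Z = 3, ΔE = 122.4 × (1/n_f² − 1/n_i²), so 1/n_f² − 1/n_i² = 0.02251.
Trying n_f = 4 gives 1/n_i² = 0.03999, i.e. n_i ≈ 5; this pair matches.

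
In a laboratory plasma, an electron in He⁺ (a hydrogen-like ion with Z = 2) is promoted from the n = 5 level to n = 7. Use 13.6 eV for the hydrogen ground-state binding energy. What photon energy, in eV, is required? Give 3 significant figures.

The Bohr energies scale as Z², so for Z = 2: E_n = −54.40/n² eV.
E_7 = −54.40/49 = −1.110 eV and E_5 = −54.40/25 = −2.176 eV.
The photon energy is |E_7 − E_5| = 1.07 eV.

1.07 eV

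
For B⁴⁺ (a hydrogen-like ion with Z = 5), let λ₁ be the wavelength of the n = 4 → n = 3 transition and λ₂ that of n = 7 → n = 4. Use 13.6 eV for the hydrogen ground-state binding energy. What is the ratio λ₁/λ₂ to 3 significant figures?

λ ∝ 1/ΔE ∝ 1/(1/n_f² − 1/n_i²), and the Z² and hc factors cancel in the ratio.
λ₁/λ₂ = (1/4² − 1/7²)/(1/3² − 1/4²) = 0.04209/0.04861 = 0.866.

0.866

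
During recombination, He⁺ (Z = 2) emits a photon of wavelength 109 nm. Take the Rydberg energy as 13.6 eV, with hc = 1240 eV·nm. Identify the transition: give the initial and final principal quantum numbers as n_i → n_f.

n_i = 5, n_f = 2

The photon energy is ΔE = hc/λ = 1240 / 109 = 11.38 eV.
With Z = 2, ΔE = 54.40 × (1/n_f² − 1/n_i²), so 1/n_f² − 1/n_i² = 0.2091.
Trying n_f = 2 gives 1/n_i² = 0.04088, i.e. n_i ≈ 5; this pair matches.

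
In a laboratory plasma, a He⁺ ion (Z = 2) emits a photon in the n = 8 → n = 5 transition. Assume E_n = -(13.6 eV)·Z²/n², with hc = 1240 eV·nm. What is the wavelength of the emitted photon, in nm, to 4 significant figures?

For Z = 2 the level energies scale as Z², so the effective Rydberg energy is 13.6 × 4 = 54.40 eV.
ΔE = 54.40 × (1/5² − 1/8²) = 54.40 × 0.02438 = 1.326 eV.
λ = hc/ΔE = 1240 / 1.326 = 935.1 nm.

935.1 nm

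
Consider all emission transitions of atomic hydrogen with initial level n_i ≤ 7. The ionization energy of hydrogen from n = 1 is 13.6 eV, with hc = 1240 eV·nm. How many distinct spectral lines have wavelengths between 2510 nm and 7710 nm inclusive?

Enumerate all n_i → n_f pairs with 1 ≤ n_f < n_i ≤ 7 and compute λ = 1240 / [13.6·1·(1/n_f² − 1/n_i²)].
Lines falling in [2510, 7710] nm: 6→4 (2626 nm), 5→4 (4052 nm), 7→5 (4654 nm), 6→5 (7460 nm).

4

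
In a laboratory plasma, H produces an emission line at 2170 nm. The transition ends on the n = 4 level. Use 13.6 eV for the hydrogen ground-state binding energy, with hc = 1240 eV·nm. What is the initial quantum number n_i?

n_i = 7

The photon energy is ΔE = hc/λ = 1240 / 2170 = 0.5714 eV.
With Z = 1, ΔE = 13.60 × (1/n_f² − 1/n_i²), so 1/n_f² − 1/n_i² = 0.04202.
With n_f = 4: 1/n_i² = 1/16 − 0.04202 = 0.02048, so n_i ≈ 6.99.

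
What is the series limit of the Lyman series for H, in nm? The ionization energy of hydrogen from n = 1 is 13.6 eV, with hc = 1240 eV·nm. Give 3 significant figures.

The Lyman series has lower level n_f = 1; the series limit corresponds to n_i → ∞.
ΔE_max = 13.6 × 1 / 1² = 13.60 eV.
λ_min = 1240 / 13.60 = 91.2 nm.

91.2 nm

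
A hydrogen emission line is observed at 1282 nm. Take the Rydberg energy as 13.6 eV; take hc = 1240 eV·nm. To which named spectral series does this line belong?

ΔE = 1240/1282 = 0.9672 eV.
This matches 13.6 × (1/3² − 1/5²), so n_f = 3: the Paschen series.

Paschen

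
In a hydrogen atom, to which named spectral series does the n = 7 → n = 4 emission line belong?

The series is set by the lower level: n_f = 4 is the Brackett series.

Brackett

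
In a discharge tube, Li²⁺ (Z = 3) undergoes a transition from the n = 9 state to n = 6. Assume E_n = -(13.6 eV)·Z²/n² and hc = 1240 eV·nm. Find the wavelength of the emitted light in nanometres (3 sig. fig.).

For Z = 3 the level energies scale as Z², so the effective Rydberg energy is 13.6 × 9 = 122.4 eV.
ΔE = 122.4 × (1/6² − 1/9²) = 122.4 × 0.01543 = 1.889 eV.
λ = hc/ΔE = 1240 / 1.889 = 656 nm.

656 nm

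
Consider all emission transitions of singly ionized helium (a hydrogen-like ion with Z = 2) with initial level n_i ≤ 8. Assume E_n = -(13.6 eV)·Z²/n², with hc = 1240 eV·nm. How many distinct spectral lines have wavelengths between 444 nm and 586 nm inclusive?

Enumerate all n_i → n_f pairs with 1 ≤ n_f < n_i ≤ 8 and compute λ = 1240 / [13.6·4·(1/n_f² − 1/n_i²)].
Lines falling in [444, 586] nm: 4→3 (468.9 nm), 8→4 (486.3 nm), 7→4 (541.5 nm).

3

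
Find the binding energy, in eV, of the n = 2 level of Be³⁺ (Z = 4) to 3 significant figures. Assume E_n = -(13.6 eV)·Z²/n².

E_n = −13.6 Z²/n² = −217.6/n² eV for Z = 4.
E_2 = −217.6/4 = −54.4 eV, so ionization (to E = 0) requires 54.4 eV.

54.4 eV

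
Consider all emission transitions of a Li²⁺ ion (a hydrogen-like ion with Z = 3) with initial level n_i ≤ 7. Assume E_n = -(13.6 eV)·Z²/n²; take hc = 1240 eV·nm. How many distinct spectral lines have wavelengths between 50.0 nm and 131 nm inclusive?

Enumerate all n_i → n_f pairs with 1 ≤ n_f < n_i ≤ 7 and compute λ = 1240 / [13.6·9·(1/n_f² − 1/n_i²)].
Lines falling in [50.0, 131] nm: 4→2 (54.03 nm), 3→2 (72.94 nm), 7→3 (111.7 nm), 6→3 (121.6 nm).

4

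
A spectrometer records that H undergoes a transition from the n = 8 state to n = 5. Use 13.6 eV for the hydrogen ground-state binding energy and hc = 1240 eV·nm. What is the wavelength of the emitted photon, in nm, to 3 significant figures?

ΔE = 13.60 × (1/5² − 1/8²) = 13.60 × 0.02438 = 0.3315 eV.
λ = hc/ΔE = 1240 / 0.3315 = 3740 nm.
This line belongs to the Pfund series.

3740 nm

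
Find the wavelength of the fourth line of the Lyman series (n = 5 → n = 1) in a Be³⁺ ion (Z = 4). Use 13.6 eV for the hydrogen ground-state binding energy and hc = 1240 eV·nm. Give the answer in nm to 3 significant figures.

The Lyman series terminates on n_f = 1; the fourth line has n_i = 1+4 = 5.
ΔE = 217.6 × (1/1² − 1/5²) = 208.9 eV.
λ = 1240 / 208.9 = 5.94 nm.

5.94 nm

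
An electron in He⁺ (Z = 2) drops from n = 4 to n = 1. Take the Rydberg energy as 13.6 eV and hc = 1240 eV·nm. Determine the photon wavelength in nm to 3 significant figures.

For Z = 2 the level energies scale as Z², so the effective Rydberg energy is 13.6 × 4 = 54.40 eV.
ΔE = 54.40 × (1/1² − 1/4²) = 54.40 × 0.9375 = 51.00 eV.
λ = hc/ΔE = 1240 / 51.00 = 24.3 nm.

24.3 nm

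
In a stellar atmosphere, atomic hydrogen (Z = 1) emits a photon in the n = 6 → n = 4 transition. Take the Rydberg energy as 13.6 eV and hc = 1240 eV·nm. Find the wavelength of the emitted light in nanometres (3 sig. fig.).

ΔE = 13.60 × (1/4² − 1/6²) = 13.60 × 0.03472 = 0.4722 eV.
λ = hc/ΔE = 1240 / 0.4722 = 2630 nm.

2630 nm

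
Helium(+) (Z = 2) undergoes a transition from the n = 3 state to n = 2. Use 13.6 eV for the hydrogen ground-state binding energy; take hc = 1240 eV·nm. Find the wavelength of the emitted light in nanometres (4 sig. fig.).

For Z = 2 the level energies scale as Z², so the effective Rydberg energy is 13.6 × 4 = 54.40 eV.
ΔE = 54.40 × (1/2² − 1/3²) = 54.40 × 0.1389 = 7.556 eV.
λ = hc/ΔE = 1240 / 7.556 = 164.1 nm.

164.1 nm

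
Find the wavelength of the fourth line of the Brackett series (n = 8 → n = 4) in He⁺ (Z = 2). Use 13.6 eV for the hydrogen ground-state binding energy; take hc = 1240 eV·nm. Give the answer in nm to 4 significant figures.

The Brackett series terminates on n_f = 4; the fourth line has n_i = 4+4 = 8.
ΔE = 54.40 × (1/4² − 1/8²) = 2.550 eV.
λ = 1240 / 2.550 = 486.3 nm.

486.3 nm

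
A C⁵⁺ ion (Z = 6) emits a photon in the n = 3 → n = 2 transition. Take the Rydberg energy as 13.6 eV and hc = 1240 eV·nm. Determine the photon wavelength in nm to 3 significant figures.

For Z = 6 the level energies scale as Z², so the effective Rydberg energy is 13.6 × 36 = 489.6 eV.
ΔE = 489.6 × (1/2² − 1/3²) = 489.6 × 0.1389 = 68.00 eV.
λ = hc/ΔE = 1240 / 68.00 = 18.2 nm.

18.2 nm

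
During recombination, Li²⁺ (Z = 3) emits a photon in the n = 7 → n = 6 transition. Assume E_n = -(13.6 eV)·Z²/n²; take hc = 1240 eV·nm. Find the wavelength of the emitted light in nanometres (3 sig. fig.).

1370 nm

For Z = 3 the level energies scale as Z², so the effective Rydberg energy is 13.6 × 9 = 122.4 eV.
ΔE = 122.4 × (1/6² − 1/7²) = 122.4 × 0.007370 = 0.9020 eV.
λ = hc/ΔE = 1240 / 0.9020 = 1370 nm.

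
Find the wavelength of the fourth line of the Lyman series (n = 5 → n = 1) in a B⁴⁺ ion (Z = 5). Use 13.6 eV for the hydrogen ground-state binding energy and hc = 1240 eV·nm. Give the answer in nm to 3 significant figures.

The Lyman series terminates on n_f = 1; the fourth line has n_i = 1+4 = 5.
ΔE = 340.0 × (1/1² − 1/5²) = 326.4 eV.
λ = 1240 / 326.4 = 3.80 nm.

3.80 nm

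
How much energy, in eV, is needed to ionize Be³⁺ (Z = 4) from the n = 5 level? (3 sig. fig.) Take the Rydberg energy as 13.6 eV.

E_n = −13.6 Z²/n² = −217.6/n² eV for Z = 4.
E_5 = −217.6/25 = −8.70 eV, so ionization (to E = 0) requires 8.70 eV.

8.70 eV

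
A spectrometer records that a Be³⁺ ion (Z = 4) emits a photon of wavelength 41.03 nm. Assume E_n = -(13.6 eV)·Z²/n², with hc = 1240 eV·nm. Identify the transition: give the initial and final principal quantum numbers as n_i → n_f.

The photon energy is ΔE = hc/λ = 1240 / 41.03 = 30.22 eV.
With Z = 4, ΔE = 217.6 × (1/n_f² − 1/n_i²), so 1/n_f² − 1/n_i² = 0.1389.
Trying n_f = 2 gives 1/n_i² = 0.1111, i.e. n_i ≈ 3; this pair matches.

n_i = 3, n_f = 2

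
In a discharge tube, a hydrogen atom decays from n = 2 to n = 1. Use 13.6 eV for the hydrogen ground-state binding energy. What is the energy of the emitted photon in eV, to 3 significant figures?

10.2 eV

E_2 = −13.60/4 = −3.400 eV and E_1 = −13.60/1 = −13.60 eV.
The photon energy is |E_2 − E_1| = 10.2 eV.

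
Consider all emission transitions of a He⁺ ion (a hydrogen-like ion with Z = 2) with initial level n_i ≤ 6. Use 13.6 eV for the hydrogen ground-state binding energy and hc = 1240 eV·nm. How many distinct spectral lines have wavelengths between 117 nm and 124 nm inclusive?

1

Enumerate all n_i → n_f pairs with 1 ≤ n_f < n_i ≤ 6 and compute λ = 1240 / [13.6·4·(1/n_f² − 1/n_i²)].
Lines falling in [117, 124] nm: 4→2 (121.6 nm).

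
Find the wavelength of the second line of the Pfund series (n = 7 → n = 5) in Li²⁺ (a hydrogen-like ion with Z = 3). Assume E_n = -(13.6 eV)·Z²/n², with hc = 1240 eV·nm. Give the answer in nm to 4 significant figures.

517.1 nm

The Pfund series terminates on n_f = 5; the second line has n_i = 5+2 = 7.
ΔE = 122.4 × (1/5² − 1/7²) = 2.398 eV.
λ = 1240 / 2.398 = 517.1 nm.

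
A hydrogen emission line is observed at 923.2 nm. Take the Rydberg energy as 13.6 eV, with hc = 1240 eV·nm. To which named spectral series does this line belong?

ΔE = 1240/923.2 = 1.343 eV.
This matches 13.6 × (1/3² − 1/9²), so n_f = 3: the Paschen series.

Paschen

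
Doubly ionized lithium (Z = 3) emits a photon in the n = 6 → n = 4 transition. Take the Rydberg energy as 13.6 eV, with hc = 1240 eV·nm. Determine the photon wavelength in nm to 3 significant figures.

292 nm

For Z = 3 the level energies scale as Z², so the effective Rydberg energy is 13.6 × 9 = 122.4 eV.
ΔE = 122.4 × (1/4² − 1/6²) = 122.4 × 0.03472 = 4.250 eV.
λ = hc/ΔE = 1240 / 4.250 = 292 nm.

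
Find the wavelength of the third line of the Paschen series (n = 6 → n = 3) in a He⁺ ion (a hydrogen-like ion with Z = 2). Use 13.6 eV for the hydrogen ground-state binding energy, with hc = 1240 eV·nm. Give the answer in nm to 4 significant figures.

273.5 nm

The Paschen series terminates on n_f = 3; the third line has n_i = 3+3 = 6.
ΔE = 54.40 × (1/3² − 1/6²) = 4.533 eV.
λ = 1240 / 4.533 = 273.5 nm.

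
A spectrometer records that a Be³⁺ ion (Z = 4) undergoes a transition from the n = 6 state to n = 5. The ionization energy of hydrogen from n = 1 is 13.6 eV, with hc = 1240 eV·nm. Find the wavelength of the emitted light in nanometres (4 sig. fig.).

For Z = 4 the level energies scale as Z², so the effective Rydberg energy is 13.6 × 16 = 217.6 eV.
ΔE = 217.6 × (1/5² − 1/6²) = 217.6 × 0.01222 = 2.660 eV.
λ = hc/ΔE = 1240 / 2.660 = 466.2 nm.

466.2 nm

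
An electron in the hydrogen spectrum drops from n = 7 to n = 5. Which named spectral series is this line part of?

Pfund

The series is set by the lower level: n_f = 5 is the Pfund series.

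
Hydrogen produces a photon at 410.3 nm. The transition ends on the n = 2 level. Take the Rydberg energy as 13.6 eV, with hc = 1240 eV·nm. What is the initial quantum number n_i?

n_i = 6

The photon energy is ΔE = hc/λ = 1240 / 410.3 = 3.022 eV.
With Z = 1, ΔE = 13.60 × (1/n_f² − 1/n_i²), so 1/n_f² − 1/n_i² = 0.2222.
With n_f = 2: 1/n_i² = 1/4 − 0.2222 = 0.02778, so n_i ≈ 6.00.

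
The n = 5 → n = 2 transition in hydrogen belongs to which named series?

The series is set by the lower level: n_f = 2 is the Balmer series.

Balmer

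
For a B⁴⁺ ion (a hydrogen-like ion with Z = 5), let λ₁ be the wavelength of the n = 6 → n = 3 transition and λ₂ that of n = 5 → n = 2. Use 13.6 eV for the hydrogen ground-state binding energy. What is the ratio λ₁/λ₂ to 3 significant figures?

λ ∝ 1/ΔE ∝ 1/(1/n_f² − 1/n_i²), and the Z² and hc factors cancel in the ratio.
λ₁/λ₂ = (1/2² − 1/5²)/(1/3² − 1/6²) = 0.2100/0.08333 = 2.52.

2.52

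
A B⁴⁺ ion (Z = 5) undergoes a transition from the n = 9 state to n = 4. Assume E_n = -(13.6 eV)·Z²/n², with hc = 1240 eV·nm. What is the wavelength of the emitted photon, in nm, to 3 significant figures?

72.7 nm

For Z = 5 the level energies scale as Z², so the effective Rydberg energy is 13.6 × 25 = 340.0 eV.
ΔE = 340.0 × (1/4² − 1/9²) = 340.0 × 0.05015 = 17.05 eV.
λ = hc/ΔE = 1240 / 17.05 = 72.7 nm.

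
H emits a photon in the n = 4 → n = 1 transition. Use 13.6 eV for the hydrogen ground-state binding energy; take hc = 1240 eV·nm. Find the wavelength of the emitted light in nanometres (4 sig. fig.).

97.25 nm

ΔE = 13.60 × (1/1² − 1/4²) = 13.60 × 0.9375 = 12.75 eV.
λ = hc/ΔE = 1240 / 12.75 = 97.25 nm.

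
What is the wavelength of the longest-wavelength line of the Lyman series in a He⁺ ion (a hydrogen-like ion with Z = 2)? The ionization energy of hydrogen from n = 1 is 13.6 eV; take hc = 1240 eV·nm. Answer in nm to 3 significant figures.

The Lyman series terminates on n_f = 1; the first line has n_i = 1+1 = 2.
ΔE = 54.40 × (1/1² − 1/2²) = 40.80 eV.
λ = 1240 / 40.80 = 30.4 nm.

30.4 nm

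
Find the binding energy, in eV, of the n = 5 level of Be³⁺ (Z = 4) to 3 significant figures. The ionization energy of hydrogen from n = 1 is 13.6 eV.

E_n = −13.6 Z²/n² = −217.6/n² eV for Z = 4.
E_5 = −217.6/25 = −8.70 eV, so ionization (to E = 0) requires 8.70 eV.

8.70 eV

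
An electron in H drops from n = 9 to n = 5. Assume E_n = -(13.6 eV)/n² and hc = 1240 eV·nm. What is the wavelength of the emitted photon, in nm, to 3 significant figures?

3300 nm

ΔE = 13.60 × (1/5² − 1/9²) = 13.60 × 0.02765 = 0.3761 eV.
λ = hc/ΔE = 1240 / 0.3761 = 3300 nm.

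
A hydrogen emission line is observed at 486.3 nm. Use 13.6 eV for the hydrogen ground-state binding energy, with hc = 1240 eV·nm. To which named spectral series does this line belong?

Balmer

ΔE = 1240/486.3 = 2.550 eV.
This matches 13.6 × (1/2² − 1/4²), so n_f = 2: the Balmer series.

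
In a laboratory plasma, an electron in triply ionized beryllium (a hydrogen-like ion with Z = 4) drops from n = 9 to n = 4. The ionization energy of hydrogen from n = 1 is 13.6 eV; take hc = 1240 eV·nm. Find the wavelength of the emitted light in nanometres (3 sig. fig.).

114 nm

For Z = 4 the level energies scale as Z², so the effective Rydberg energy is 13.6 × 16 = 217.6 eV.
ΔE = 217.6 × (1/4² − 1/9²) = 217.6 × 0.05015 = 10.91 eV.
λ = hc/ΔE = 1240 / 10.91 = 114 nm.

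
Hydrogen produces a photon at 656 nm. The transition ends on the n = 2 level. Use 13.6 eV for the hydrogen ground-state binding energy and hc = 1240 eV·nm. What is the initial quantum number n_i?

The photon energy is ΔE = hc/λ = 1240 / 656 = 1.890 eV.
With Z = 1, ΔE = 13.60 × (1/n_f² − 1/n_i²), so 1/n_f² − 1/n_i² = 0.1390.
With n_f = 2: 1/n_i² = 1/4 − 0.1390 = 0.1110, so n_i ≈ 3.00.

n_i = 3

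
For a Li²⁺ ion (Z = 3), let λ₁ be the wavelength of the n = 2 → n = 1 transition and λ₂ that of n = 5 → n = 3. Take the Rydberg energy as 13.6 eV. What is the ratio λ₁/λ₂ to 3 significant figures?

0.0948

λ ∝ 1/ΔE ∝ 1/(1/n_f² − 1/n_i²), and the Z² and hc factors cancel in the ratio.
λ₁/λ₂ = (1/3² − 1/5²)/(1/1² − 1/2²) = 0.07111/0.7500 = 0.0948.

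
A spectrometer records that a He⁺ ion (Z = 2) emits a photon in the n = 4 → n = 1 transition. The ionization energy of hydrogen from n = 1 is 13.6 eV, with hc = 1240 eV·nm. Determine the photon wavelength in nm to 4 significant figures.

24.31 nm

For Z = 2 the level energies scale as Z², so the effective Rydberg energy is 13.6 × 4 = 54.40 eV.
ΔE = 54.40 × (1/1² − 1/4²) = 54.40 × 0.9375 = 51.00 eV.
λ = hc/ΔE = 1240 / 51.00 = 24.31 nm.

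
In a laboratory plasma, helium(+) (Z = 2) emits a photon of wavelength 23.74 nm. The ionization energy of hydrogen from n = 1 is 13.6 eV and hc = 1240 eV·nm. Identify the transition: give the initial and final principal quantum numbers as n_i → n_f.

The photon energy is ΔE = hc/λ = 1240 / 23.74 = 52.23 eV.
With Z = 2, ΔE = 54.40 × (1/n_f² − 1/n_i²), so 1/n_f² − 1/n_i² = 0.9602.
Trying n_f = 1 gives 1/n_i² = 0.03984, i.e. n_i ≈ 5; this pair matches.

n_i = 5, n_f = 1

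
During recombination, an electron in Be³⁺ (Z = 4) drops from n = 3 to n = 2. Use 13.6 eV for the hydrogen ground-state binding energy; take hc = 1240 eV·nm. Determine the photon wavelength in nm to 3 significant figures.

41.0 nm

For Z = 4 the level energies scale as Z², so the effective Rydberg energy is 13.6 × 16 = 217.6 eV.
ΔE = 217.6 × (1/2² − 1/3²) = 217.6 × 0.1389 = 30.22 eV.
λ = hc/ΔE = 1240 / 30.22 = 41.0 nm.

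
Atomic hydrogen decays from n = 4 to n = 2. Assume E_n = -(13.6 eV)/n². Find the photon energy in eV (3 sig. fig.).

E_4 = −13.60/16 = −0.8500 eV and E_2 = −13.60/4 = −3.400 eV.
The photon energy is |E_4 − E_2| = 2.55 eV.

2.55 eV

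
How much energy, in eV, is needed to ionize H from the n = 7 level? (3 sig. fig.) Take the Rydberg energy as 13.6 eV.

E_7 = −13.60/49 = −0.278 eV, so ionization (to E = 0) requires 0.278 eV.

0.278 eV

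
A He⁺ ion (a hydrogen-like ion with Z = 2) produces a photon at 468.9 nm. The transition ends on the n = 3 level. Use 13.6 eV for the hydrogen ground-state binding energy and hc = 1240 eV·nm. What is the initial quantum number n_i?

The photon energy is ΔE = hc/λ = 1240 / 468.9 = 2.644 eV.
With Z = 2, ΔE = 54.40 × (1/n_f² − 1/n_i²), so 1/n_f² − 1/n_i² = 0.04861.
With n_f = 3: 1/n_i² = 1/9 − 0.04861 = 0.06250, so n_i ≈ 4.00.

n_i = 4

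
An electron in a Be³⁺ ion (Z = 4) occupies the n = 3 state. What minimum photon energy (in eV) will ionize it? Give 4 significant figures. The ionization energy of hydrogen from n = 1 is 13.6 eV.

24.18 eV

E_n = −13.6 Z²/n² = −217.6/n² eV for Z = 4.
E_3 = −217.6/9 = −24.18 eV, so ionization (to E = 0) requires 24.18 eV.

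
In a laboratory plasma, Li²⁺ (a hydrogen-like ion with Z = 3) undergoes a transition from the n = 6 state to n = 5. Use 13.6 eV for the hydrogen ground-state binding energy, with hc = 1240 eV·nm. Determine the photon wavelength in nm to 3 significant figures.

829 nm

For Z = 3 the level energies scale as Z², so the effective Rydberg energy is 13.6 × 9 = 122.4 eV.
ΔE = 122.4 × (1/5² − 1/6²) = 122.4 × 0.01222 = 1.496 eV.
λ = hc/ΔE = 1240 / 1.496 = 829 nm.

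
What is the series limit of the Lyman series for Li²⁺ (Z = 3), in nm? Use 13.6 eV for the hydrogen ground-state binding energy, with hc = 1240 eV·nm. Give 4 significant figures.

The Lyman series has lower level n_f = 1; the series limit corresponds to n_i → ∞.
ΔE_max = 13.6 × 9 / 1² = 122.4 eV.
λ_min = 1240 / 122.4 = 10.13 nm.

10.13 nm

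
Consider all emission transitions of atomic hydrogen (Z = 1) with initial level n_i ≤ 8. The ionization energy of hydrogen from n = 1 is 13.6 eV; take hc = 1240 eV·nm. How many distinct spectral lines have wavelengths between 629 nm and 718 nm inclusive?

Enumerate all n_i → n_f pairs with 1 ≤ n_f < n_i ≤ 8 and compute λ = 1240 / [13.6·1·(1/n_f² − 1/n_i²)].
Lines falling in [629, 718] nm: 3→2 (656.5 nm).

1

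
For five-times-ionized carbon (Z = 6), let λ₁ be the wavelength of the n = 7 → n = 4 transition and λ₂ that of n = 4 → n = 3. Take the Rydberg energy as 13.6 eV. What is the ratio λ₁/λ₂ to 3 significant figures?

λ ∝ 1/ΔE ∝ 1/(1/n_f² − 1/n_i²), and the Z² and hc factors cancel in the ratio.
λ₁/λ₂ = (1/3² − 1/4²)/(1/4² − 1/7²) = 0.04861/0.04209 = 1.15.

1.15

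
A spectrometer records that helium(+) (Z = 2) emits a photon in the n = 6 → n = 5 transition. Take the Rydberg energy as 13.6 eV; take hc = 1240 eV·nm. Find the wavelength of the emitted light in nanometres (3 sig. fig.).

1860 nm

For Z = 2 the level energies scale as Z², so the effective Rydberg energy is 13.6 × 4 = 54.40 eV.
ΔE = 54.40 × (1/5² − 1/6²) = 54.40 × 0.01222 = 0.6649 eV.
λ = hc/ΔE = 1240 / 0.6649 = 1860 nm.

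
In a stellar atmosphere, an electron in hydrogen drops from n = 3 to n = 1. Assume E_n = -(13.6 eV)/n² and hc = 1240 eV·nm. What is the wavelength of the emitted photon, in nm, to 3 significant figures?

ΔE = 13.60 × (1/1² − 1/3²) = 13.60 × 0.8889 = 12.09 eV.
λ = hc/ΔE = 1240 / 12.09 = 103 nm.
This line belongs to the Lyman series.

103 nm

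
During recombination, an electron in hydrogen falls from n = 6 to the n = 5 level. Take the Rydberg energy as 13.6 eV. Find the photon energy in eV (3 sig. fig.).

E_6 = −13.60/36 = −0.3778 eV and E_5 = −13.60/25 = −0.5440 eV.
The photon energy is |E_6 − E_5| = 0.166 eV.

0.166 eV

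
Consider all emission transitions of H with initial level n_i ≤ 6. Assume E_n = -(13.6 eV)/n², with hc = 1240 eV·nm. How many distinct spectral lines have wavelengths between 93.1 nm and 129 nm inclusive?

5

Enumerate all n_i → n_f pairs with 1 ≤ n_f < n_i ≤ 6 and compute λ = 1240 / [13.6·1·(1/n_f² − 1/n_i²)].
Lines falling in [93.1, 129] nm: 6→1 (93.78 nm), 5→1 (94.98 nm), 4→1 (97.25 nm), 3→1 (102.6 nm), 2→1 (121.6 nm).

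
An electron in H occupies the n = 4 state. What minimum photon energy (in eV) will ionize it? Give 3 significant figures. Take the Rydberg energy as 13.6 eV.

E_4 = −13.60/16 = −0.850 eV, so ionization (to E = 0) requires 0.850 eV.

0.850 eV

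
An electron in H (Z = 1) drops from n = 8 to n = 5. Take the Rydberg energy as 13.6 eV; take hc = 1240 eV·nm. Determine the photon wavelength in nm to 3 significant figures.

ΔE = 13.60 × (1/5² − 1/8²) = 13.60 × 0.02438 = 0.3315 eV.
λ = hc/ΔE = 1240 / 0.3315 = 3740 nm.

3740 nm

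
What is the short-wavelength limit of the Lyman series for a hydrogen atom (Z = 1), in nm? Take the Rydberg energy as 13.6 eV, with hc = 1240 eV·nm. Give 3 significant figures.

91.2 nm

The Lyman series has lower level n_f = 1; the series limit corresponds to n_i → ∞.
ΔE_max = 13.6 × 1 / 1² = 13.60 eV.
λ_min = 1240 / 13.60 = 91.2 nm.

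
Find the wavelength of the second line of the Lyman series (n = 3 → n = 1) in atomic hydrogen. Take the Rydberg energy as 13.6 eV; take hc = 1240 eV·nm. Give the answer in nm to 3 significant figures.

The Lyman series terminates on n_f = 1; the second line has n_i = 1+2 = 3.
ΔE = 13.60 × (1/1² − 1/3²) = 12.09 eV.
λ = 1240 / 12.09 = 103 nm.

103 nm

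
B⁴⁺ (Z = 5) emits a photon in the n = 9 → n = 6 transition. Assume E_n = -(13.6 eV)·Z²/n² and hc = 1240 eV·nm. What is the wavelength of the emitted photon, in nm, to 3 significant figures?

For Z = 5 the level energies scale as Z², so the effective Rydberg energy is 13.6 × 25 = 340.0 eV.
ΔE = 340.0 × (1/6² − 1/9²) = 340.0 × 0.01543 = 5.247 eV.
λ = hc/ΔE = 1240 / 5.247 = 236 nm.

236 nm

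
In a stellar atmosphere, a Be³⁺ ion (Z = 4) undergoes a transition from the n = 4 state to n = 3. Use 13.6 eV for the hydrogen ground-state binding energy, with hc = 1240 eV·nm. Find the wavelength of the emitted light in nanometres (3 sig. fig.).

117 nm

For Z = 4 the level energies scale as Z², so the effective Rydberg energy is 13.6 × 16 = 217.6 eV.
ΔE = 217.6 × (1/3² − 1/4²) = 217.6 × 0.04861 = 10.58 eV.
λ = hc/ΔE = 1240 / 10.58 = 117 nm.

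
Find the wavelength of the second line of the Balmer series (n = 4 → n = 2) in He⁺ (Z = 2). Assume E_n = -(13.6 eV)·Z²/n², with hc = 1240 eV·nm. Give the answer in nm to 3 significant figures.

The Balmer series terminates on n_f = 2; the second line has n_i = 2+2 = 4.
ΔE = 54.40 × (1/2² − 1/4²) = 10.20 eV.
λ = 1240 / 10.20 = 122 nm.

122 nm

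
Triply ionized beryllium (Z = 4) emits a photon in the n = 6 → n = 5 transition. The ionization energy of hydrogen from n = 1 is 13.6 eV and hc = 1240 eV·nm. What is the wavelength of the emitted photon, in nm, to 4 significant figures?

466.2 nm

For Z = 4 the level energies scale as Z², so the effective Rydberg energy is 13.6 × 16 = 217.6 eV.
ΔE = 217.6 × (1/5² − 1/6²) = 217.6 × 0.01222 = 2.660 eV.
λ = hc/ΔE = 1240 / 2.660 = 466.2 nm.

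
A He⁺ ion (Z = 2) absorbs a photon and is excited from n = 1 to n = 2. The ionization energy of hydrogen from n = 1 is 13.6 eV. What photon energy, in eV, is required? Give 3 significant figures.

The Bohr energies scale as Z², so for Z = 2: E_n = −54.40/n² eV.
E_2 = −54.40/4 = −13.60 eV and E_1 = −54.40/1 = −54.40 eV.
The photon energy is |E_2 − E_1| = 40.8 eV.

40.8 eV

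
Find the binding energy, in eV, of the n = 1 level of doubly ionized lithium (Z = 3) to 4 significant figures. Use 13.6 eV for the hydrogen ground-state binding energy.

E_n = −13.6 Z²/n² = −122.4/n² eV for Z = 3.
E_1 = −122.4/1 = −122.4 eV, so ionization (to E = 0) requires 122.4 eV.

122.4 eV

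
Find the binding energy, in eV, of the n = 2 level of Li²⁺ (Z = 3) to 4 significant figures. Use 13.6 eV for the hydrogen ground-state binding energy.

E_n = −13.6 Z²/n² = −122.4/n² eV for Z = 3.
E_2 = −122.4/4 = −30.60 eV, so ionization (to E = 0) requires 30.60 eV.

30.60 eV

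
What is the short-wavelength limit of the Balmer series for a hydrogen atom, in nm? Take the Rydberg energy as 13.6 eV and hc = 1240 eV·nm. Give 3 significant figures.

The Balmer series has lower level n_f = 2; the series limit corresponds to n_i → ∞.
ΔE_max = 13.6 × 1 / 2² = 3.400 eV.
λ_min = 1240 / 3.400 = 365 nm.

365 nm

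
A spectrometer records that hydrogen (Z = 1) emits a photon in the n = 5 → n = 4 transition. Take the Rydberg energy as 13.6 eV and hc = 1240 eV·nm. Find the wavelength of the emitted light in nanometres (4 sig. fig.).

ΔE = 13.60 × (1/4² − 1/5²) = 13.60 × 0.02250 = 0.3060 eV.
λ = hc/ΔE = 1240 / 0.3060 = 4052 nm.
This line belongs to the Brackett series.

4052 nm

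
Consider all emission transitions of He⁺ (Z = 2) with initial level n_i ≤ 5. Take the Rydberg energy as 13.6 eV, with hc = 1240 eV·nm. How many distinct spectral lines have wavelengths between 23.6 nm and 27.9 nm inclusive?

Enumerate all n_i → n_f pairs with 1 ≤ n_f < n_i ≤ 5 and compute λ = 1240 / [13.6·4·(1/n_f² − 1/n_i²)].
Lines falling in [23.6, 27.9] nm: 5→1 (23.74 nm), 4→1 (24.31 nm), 3→1 (25.64 nm).

3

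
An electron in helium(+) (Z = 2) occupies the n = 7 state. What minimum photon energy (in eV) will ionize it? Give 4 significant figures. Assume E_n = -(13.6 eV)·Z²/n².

1.110 eV

E_n = −13.6 Z²/n² = −54.40/n² eV for Z = 2.
E_7 = −54.40/49 = −1.110 eV, so ionization (to E = 0) requires 1.110 eV.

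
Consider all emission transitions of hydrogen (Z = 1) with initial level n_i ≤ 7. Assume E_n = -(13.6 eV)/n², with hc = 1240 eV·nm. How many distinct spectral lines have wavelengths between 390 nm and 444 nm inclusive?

Enumerate all n_i → n_f pairs with 1 ≤ n_f < n_i ≤ 7 and compute λ = 1240 / [13.6·1·(1/n_f² − 1/n_i²)].
Lines falling in [390, 444] nm: 7→2 (397.1 nm), 6→2 (410.3 nm), 5→2 (434.2 nm).

3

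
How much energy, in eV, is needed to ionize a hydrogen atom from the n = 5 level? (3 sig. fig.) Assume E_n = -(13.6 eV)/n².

E_5 = −13.60/25 = −0.544 eV, so ionization (to E = 0) requires 0.544 eV.

0.544 eV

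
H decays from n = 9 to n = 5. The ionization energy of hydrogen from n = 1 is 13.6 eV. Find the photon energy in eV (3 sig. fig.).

0.376 eV

E_9 = −13.60/81 = −0.1679 eV and E_5 = −13.60/25 = −0.5440 eV.
The photon energy is |E_9 − E_5| = 0.376 eV.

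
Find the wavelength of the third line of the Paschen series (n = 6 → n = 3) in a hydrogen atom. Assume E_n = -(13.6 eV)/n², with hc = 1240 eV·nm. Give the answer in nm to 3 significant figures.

The Paschen series terminates on n_f = 3; the third line has n_i = 3+3 = 6.
ΔE = 13.60 × (1/3² − 1/6²) = 1.133 eV.
λ = 1240 / 1.133 = 1090 nm.

1090 nm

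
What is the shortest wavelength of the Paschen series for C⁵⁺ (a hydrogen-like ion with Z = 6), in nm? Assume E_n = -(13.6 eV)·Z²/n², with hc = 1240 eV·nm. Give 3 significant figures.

The Paschen series has lower level n_f = 3; the series limit corresponds to n_i → ∞.
ΔE_max = 13.6 × 36 / 3² = 54.40 eV.
λ_min = 1240 / 54.40 = 22.8 nm.

22.8 nm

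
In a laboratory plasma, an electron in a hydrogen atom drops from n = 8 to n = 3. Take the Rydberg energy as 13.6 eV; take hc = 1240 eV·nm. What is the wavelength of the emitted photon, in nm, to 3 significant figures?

955 nm

ΔE = 13.60 × (1/3² − 1/8²) = 13.60 × 0.09549 = 1.299 eV.
λ = hc/ΔE = 1240 / 1.299 = 955 nm.
This line belongs to the Paschen series.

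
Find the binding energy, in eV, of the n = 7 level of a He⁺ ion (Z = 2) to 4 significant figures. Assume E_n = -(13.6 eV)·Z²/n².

E_n = −13.6 Z²/n² = −54.40/n² eV for Z = 2.
E_7 = −54.40/49 = −1.110 eV, so ionization (to E = 0) requires 1.110 eV.

1.110 eV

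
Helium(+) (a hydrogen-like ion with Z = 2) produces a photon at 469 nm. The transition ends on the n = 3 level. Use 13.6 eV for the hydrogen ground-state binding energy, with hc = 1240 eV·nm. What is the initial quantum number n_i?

The photon energy is ΔE = hc/λ = 1240 / 469 = 2.644 eV.
With Z = 2, ΔE = 54.40 × (1/n_f² − 1/n_i²), so 1/n_f² − 1/n_i² = 0.04860.
With n_f = 3: 1/n_i² = 1/9 − 0.04860 = 0.06251, so n_i ≈ 4.00.

n_i = 4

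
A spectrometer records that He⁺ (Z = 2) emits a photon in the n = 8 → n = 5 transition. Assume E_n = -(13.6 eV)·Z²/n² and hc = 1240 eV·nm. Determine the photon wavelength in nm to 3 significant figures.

935 nm

For Z = 2 the level energies scale as Z², so the effective Rydberg energy is 13.6 × 4 = 54.40 eV.
ΔE = 54.40 × (1/5² − 1/8²) = 54.40 × 0.02438 = 1.326 eV.
λ = hc/ΔE = 1240 / 1.326 = 935 nm.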